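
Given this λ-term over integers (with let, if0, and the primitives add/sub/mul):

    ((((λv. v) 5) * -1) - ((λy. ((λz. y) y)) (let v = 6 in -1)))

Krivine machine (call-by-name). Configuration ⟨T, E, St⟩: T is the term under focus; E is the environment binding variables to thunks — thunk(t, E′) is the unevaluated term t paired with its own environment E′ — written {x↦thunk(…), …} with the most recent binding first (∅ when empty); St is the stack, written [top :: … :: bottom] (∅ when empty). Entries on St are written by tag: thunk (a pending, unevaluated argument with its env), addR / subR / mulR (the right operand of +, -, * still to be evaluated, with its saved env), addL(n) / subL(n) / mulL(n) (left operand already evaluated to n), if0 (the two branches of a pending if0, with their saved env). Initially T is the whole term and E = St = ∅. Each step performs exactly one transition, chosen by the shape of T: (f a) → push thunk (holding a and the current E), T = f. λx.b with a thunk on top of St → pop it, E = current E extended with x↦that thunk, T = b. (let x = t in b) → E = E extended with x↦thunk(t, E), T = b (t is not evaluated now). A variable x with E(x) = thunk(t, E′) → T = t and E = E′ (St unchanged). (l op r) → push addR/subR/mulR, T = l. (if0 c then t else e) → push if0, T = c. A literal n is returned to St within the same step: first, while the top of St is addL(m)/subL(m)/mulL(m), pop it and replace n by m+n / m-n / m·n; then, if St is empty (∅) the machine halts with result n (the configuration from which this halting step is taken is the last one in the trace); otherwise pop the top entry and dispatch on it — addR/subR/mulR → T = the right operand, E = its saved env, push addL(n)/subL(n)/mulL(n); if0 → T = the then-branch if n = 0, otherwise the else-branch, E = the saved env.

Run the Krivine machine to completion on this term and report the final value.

Answer: -4

Execution trace:
[0] <T=((((λv. v) 5) * -1) - ((λy. ((λz. y) y)) (let v = 6 in -1))), E=∅, St=∅>
[1] <T=(((λv. v) 5) * -1), E=∅, St=[subR]>
[2] <T=((λv. v) 5), E=∅, St=[mulR :: subR]>
[3] <T=(λv. v), E=∅, St=[thunk :: mulR :: subR]>
[4] <T=v, E={v↦thunk(5, ∅)}, St=[mulR :: subR]>
[5] <T=5, E=∅, St=[mulR :: subR]>
[6] <T=-1, E=∅, St=[mulL(5) :: subR]>
[7] <T=((λy. ((λz. y) y)) (let v = 6 in -1)), E=∅, St=[subL(-5)]>
[8] <T=(λy. ((λz. y) y)), E=∅, St=[thunk :: subL(-5)]>
[9] <T=((λz. y) y), E={y↦thunk((let v = 6 in -1), ∅)}, St=[subL(-5)]>
[10] <T=(λz. y), E={y↦thunk((let v = 6 in -1), ∅)}, St=[thunk :: subL(-5)]>
[11] <T=y, E={z↦thunk(y, {y↦thunk((let v = 6 in -1), ∅)}), y↦thunk((let v = 6 in -1), ∅)}, St=[subL(-5)]>
[12] <T=(let v = 6 in -1), E=∅, St=[subL(-5)]>
[13] <T=-1, E={v↦thunk(6, ∅)}, St=[subL(-5)]>
→ final value -4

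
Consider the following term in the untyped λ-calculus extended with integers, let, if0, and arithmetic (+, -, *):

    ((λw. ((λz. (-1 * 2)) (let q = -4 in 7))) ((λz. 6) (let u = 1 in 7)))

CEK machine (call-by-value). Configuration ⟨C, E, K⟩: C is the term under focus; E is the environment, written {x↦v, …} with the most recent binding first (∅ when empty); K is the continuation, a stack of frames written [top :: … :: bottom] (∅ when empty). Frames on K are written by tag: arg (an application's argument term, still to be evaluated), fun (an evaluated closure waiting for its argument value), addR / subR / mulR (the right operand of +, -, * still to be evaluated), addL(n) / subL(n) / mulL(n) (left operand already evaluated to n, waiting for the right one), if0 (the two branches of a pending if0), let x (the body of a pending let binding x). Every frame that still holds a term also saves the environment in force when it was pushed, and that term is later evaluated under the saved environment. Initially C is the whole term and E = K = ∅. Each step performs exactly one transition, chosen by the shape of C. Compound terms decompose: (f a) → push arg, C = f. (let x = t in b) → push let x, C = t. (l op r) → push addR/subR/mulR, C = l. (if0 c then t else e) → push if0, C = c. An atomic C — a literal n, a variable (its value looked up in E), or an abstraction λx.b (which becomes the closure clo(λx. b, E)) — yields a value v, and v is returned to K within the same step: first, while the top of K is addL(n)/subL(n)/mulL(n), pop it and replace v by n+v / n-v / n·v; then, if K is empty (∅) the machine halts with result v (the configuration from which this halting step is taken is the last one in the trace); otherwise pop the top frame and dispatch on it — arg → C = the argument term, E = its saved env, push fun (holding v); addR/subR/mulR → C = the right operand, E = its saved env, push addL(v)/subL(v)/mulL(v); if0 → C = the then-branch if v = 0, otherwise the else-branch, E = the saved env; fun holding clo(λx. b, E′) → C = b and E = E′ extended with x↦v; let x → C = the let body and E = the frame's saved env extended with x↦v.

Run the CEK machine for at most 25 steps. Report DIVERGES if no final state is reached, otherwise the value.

step 0: ⟨C=((λw. ((λz. (-1 * 2)) (let q = -4 in 7))) ((λz. 6) (let u = 1 in 7))); E=∅; K=∅⟩
step 1: ⟨C=(λw. ((λz. (-1 * 2)) (let q = -4 in 7))); E=∅; K=[arg]⟩
step 2: ⟨C=((λz. 6) (let u = 1 in 7)); E=∅; K=[fun]⟩
step 3: ⟨C=(λz. 6); E=∅; K=[arg :: fun]⟩
step 4: ⟨C=(let u = 1 in 7); E=∅; K=[fun :: fun]⟩
step 5: ⟨C=1; E=∅; K=[let u :: fun :: fun]⟩
step 6: ⟨C=7; E={u↦1}; K=[fun :: fun]⟩
step 7: ⟨C=6; E={z↦7}; K=[fun]⟩
step 8: ⟨C=((λz. (-1 * 2)) (let q = -4 in 7)); E={w↦6}; K=∅⟩
step 9: ⟨C=(λz. (-1 * 2)); E={w↦6}; K=[arg]⟩
step 10: ⟨C=(let q = -4 in 7); E={w↦6}; K=[fun]⟩
step 11: ⟨C=-4; E={w↦6}; K=[let q :: fun]⟩
step 12: ⟨C=7; E={q↦-4, w↦6}; K=[fun]⟩
step 13: ⟨C=(-1 * 2); E={z↦7, w↦6}; K=∅⟩
step 14: ⟨C=-1; E={z↦7, w↦6}; K=[mulR]⟩
step 15: ⟨C=2; E={z↦7, w↦6}; K=[mulL(-1)]⟩
→ final value -2

Answer: -2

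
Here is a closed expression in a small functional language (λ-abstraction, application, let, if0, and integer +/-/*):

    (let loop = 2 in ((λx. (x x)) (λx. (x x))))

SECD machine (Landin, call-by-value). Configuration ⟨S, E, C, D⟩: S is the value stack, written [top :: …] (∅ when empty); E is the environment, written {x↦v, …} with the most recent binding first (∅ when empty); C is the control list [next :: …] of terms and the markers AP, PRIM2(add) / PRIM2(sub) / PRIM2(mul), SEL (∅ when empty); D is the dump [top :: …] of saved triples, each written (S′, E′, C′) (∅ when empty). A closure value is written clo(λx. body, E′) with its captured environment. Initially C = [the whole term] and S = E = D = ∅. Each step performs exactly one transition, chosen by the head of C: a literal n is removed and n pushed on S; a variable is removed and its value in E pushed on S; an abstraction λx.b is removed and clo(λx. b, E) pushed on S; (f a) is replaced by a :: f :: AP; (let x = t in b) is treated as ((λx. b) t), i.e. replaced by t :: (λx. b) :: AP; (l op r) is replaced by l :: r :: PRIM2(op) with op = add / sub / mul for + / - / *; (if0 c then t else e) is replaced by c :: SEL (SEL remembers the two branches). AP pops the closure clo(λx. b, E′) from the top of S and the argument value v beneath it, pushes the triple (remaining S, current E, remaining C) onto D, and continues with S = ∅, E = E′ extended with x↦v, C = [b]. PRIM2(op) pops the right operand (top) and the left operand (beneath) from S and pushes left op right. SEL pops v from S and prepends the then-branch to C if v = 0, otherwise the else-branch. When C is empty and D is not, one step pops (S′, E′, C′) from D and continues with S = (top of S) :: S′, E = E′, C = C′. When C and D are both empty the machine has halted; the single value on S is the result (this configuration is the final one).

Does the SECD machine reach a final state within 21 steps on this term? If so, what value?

Answer: DIVERGES (no final state within 21 steps)

Execution trace:
0. [S=∅ | E=∅ | C=[(let loop = 2 in ((λx. (x x)) (λx. (x x))))] | D=∅]
1. [S=∅ | E=∅ | C=[2 :: (λloop. ((λx. (x x)) (λx. (x x)))) :: AP] | D=∅]
2. [S=[2] | E=∅ | C=[(λloop. ((λx. (x x)) (λx. (x x)))) :: AP] | D=∅]
3. [S=[clo(λloop. ((λx. (x x)) (λx. (x x))), ∅) :: 2] | E=∅ | C=[AP] | D=∅]
4. [S=∅ | E={loop↦2} | C=[((λx. (x x)) (λx. (x x)))] | D=[(∅, ∅, ∅)]]
5. [S=∅ | E={loop↦2} | C=[(λx. (x x)) :: (λx. (x x)) :: AP] | D=[(∅, ∅, ∅)]]
6. [S=[clo(λx. (x x), {loop↦2})] | E={loop↦2} | C=[(λx. (x x)) :: AP] | D=[(∅, ∅, ∅)]]
7. [S=[clo(λx. (x x), {loop↦2}) :: clo(λx. (x x), {loop↦2})] | E={loop↦2} | C=[AP] | D=[(∅, ∅, ∅)]]
8. [S=∅ | E={x↦clo(λx. (x x), {loop↦2}), loop↦2} | C=[(x x)] | D=[(∅, {loop↦2}, ∅) :: (∅, ∅, ∅)]]
9. [S=∅ | E={x↦clo(λx. (x x), {loop↦2}), loop↦2} | C=[x :: x :: AP] | D=[(∅, {loop↦2}, ∅) :: (∅, ∅, ∅)]]
10. [S=[clo(λx. (x x), {loop↦2})] | E={x↦clo(λx. (x x), {loop↦2}), loop↦2} | C=[x :: AP] | D=[(∅, {loop↦2}, ∅) :: (∅, ∅, ∅)]]
11. [S=[clo(λx. (x x), {loop↦2}) :: clo(λx. (x x), {loop↦2})] | E={x↦clo(λx. (x x), {loop↦2}), loop↦2} | C=[AP] | D=[(∅, {loop↦2}, ∅) :: (∅, ∅, ∅)]]
12. [S=∅ | E={x↦clo(λx. (x x), {loop↦2}), loop↦2} | C=[(x x)] | D=[(∅, {x↦clo(λx. (x x), {loop↦2}), loop↦2}, ∅) :: (∅, {loop↦2}, ∅) :: (∅, ∅, ∅)]]
13. [S=∅ | E={x↦clo(λx. (x x), {loop↦2}), loop↦2} | C=[x :: x :: AP] | D=[(∅, {x↦clo(λx. (x x), {loop↦2}), loop↦2}, ∅) :: (∅, {loop↦2}, ∅) :: (∅, ∅, ∅)]]
14. [S=[clo(λx. (x x), {loop↦2})] | E={x↦clo(λx. (x x), {loop↦2}), loop↦2} | C=[x :: AP] | D=[(∅, {x↦clo(λx. (x x), {loop↦2}), loop↦2}, ∅) :: (∅, {loop↦2}, ∅) :: (∅, ∅, ∅)]]
15. [S=[clo(λx. (x x), {loop↦2}) :: clo(λx. (x x), {loop↦2})] | E={x↦clo(λx. (x x), {loop↦2}), loop↦2} | C=[AP] | D=[(∅, {x↦clo(λx. (x x), {loop↦2}), loop↦2}, ∅) :: (∅, {loop↦2}, ∅) :: (∅, ∅, ∅)]]
16. [S=∅ | E={x↦clo(λx. (x x), {loop↦2}), loop↦2} | C=[(x x)] | D=[(∅, {x↦clo(λx. (x x), {loop↦2}), loop↦2}, ∅) :: (∅, {x↦clo(λx. (x x), {loop↦2}), loop↦2}, ∅) :: (∅, {loop↦2}, ∅) :: (∅, ∅, ∅)]]
17. [S=∅ | E={x↦clo(λx. (x x), {loop↦2}), loop↦2} | C=[x :: x :: AP] | D=[(∅, {x↦clo(λx. (x x), {loop↦2}), loop↦2}, ∅) :: (∅, {x↦clo(λx. (x x), {loop↦2}), loop↦2}, ∅) :: (∅, {loop↦2}, ∅) :: (∅, ∅, ∅)]]
18. [S=[clo(λx. (x x), {loop↦2})] | E={x↦clo(λx. (x x), {loop↦2}), loop↦2} | C=[x :: AP] | D=[(∅, {x↦clo(λx. (x x), {loop↦2}), loop↦2}, ∅) :: (∅, {x↦clo(λx. (x x), {loop↦2}), loop↦2}, ∅) :: (∅, {loop↦2}, ∅) :: (∅, ∅, ∅)]]
19. [S=[clo(λx. (x x), {loop↦2}) :: clo(λx. (x x), {loop↦2})] | E={x↦clo(λx. (x x), {loop↦2}), loop↦2} | C=[AP] | D=[(∅, {x↦clo(λx. (x x), {loop↦2}), loop↦2}, ∅) :: (∅, {x↦clo(λx. (x x), {loop↦2}), loop↦2}, ∅) :: (∅, {loop↦2}, ∅) :: (∅, ∅, ∅)]]
20. [S=∅ | E={x↦clo(λx. (x x), {loop↦2}), loop↦2} | C=[(x x)] | D=[(∅, {x↦clo(λx. (x x), {loop↦2}), loop↦2}, ∅) :: (∅, {x↦clo(λx. (x x), {loop↦2}), loop↦2}, ∅) :: (∅, {x↦clo(λx. (x x), {loop↦2}), loop↦2}, ∅) :: (∅, {loop↦2}, ∅) :: (∅, ∅, ∅)]]
21. [S=∅ | E={x↦clo(λx. (x x), {loop↦2}), loop↦2} | C=[x :: x :: AP] | D=[(∅, {x↦clo(λx. (x x), {loop↦2}), loop↦2}, ∅) :: (∅, {x↦clo(λx. (x x), {loop↦2}), loop↦2}, ∅) :: (∅, {x↦clo(λx. (x x), {loop↦2}), loop↦2}, ∅) :: (∅, {loop↦2}, ∅) :: (∅, ∅, ∅)]]
→ 21 transitions taken and the configuration is still not final: no result within 21 steps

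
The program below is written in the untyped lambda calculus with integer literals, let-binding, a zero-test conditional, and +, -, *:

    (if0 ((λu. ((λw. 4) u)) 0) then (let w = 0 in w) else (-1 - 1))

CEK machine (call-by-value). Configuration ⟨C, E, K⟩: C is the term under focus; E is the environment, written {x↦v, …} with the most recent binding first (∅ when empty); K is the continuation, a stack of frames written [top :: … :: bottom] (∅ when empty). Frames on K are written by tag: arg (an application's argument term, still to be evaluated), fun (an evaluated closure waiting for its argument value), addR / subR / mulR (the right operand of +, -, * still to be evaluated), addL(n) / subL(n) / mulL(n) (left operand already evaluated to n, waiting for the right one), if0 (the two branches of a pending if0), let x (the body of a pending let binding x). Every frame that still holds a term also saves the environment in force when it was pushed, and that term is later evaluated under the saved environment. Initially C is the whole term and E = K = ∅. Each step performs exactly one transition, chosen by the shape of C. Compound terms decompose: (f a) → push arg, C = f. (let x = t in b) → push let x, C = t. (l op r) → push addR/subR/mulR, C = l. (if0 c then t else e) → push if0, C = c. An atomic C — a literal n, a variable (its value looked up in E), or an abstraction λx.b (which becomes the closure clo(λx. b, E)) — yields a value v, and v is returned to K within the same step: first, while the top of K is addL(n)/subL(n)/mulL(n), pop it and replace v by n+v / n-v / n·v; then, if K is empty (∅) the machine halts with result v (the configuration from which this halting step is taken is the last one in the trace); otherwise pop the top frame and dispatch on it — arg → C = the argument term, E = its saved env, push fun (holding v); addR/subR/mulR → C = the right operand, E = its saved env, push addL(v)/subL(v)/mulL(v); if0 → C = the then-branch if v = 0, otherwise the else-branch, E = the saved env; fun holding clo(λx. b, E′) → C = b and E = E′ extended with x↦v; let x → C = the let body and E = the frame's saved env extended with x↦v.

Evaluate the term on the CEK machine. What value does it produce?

t=0: ⟨C=(if0 ((λu. ((λw. 4) u)) 0) then (let w = 0 in w) else (-1 - 1)); E=∅; K=∅⟩
t=1: ⟨C=((λu. ((λw. 4) u)) 0); E=∅; K=[if0]⟩
t=2: ⟨C=(λu. ((λw. 4) u)); E=∅; K=[arg :: if0]⟩
t=3: ⟨C=0; E=∅; K=[fun :: if0]⟩
t=4: ⟨C=((λw. 4) u); E={u↦0}; K=[if0]⟩
t=5: ⟨C=(λw. 4); E={u↦0}; K=[arg :: if0]⟩
t=6: ⟨C=u; E={u↦0}; K=[fun :: if0]⟩
t=7: ⟨C=4; E={w↦0, u↦0}; K=[if0]⟩
t=8: ⟨C=(-1 - 1); E=∅; K=∅⟩
t=9: ⟨C=-1; E=∅; K=[subR]⟩
t=10: ⟨C=1; E=∅; K=[subL(-1)]⟩
→ final value -2

Answer: -2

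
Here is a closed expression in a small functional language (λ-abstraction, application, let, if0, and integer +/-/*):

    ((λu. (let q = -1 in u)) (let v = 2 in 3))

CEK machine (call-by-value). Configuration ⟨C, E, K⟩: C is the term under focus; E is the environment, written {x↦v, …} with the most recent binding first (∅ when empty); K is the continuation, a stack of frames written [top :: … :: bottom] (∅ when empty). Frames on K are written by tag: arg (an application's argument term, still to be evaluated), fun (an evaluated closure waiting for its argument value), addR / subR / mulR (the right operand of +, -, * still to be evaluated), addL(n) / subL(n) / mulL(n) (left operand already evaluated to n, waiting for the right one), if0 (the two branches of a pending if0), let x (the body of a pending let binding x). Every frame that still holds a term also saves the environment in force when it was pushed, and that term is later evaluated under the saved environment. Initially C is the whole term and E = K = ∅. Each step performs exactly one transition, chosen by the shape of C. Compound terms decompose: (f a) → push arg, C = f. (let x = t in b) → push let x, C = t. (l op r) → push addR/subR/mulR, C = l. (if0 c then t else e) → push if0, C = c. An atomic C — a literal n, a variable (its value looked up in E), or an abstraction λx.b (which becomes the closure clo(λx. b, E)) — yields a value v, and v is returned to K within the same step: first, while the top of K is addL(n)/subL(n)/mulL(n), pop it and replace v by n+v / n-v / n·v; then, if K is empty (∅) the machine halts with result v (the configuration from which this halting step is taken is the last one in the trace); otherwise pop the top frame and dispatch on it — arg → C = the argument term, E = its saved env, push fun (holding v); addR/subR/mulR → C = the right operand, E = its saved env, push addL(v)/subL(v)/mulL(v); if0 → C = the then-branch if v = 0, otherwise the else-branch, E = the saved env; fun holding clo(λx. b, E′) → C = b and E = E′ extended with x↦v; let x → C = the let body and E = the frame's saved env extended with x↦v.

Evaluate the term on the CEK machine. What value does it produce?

Answer: 3

Machine steps:
[0] <C=((λu. (let q = -1 in u)) (let v = 2 in 3)), E=∅, K=∅>
[1] <C=(λu. (let q = -1 in u)), E=∅, K=[arg]>
[2] <C=(let v = 2 in 3), E=∅, K=[fun]>
[3] <C=2, E=∅, K=[let v :: fun]>
[4] <C=3, E={v↦2}, K=[fun]>
[5] <C=(let q = -1 in u), E={u↦3}, K=∅>
[6] <C=-1, E={u↦3}, K=[let q]>
[7] <C=u, E={q↦-1, u↦3}, K=∅>
→ final value 3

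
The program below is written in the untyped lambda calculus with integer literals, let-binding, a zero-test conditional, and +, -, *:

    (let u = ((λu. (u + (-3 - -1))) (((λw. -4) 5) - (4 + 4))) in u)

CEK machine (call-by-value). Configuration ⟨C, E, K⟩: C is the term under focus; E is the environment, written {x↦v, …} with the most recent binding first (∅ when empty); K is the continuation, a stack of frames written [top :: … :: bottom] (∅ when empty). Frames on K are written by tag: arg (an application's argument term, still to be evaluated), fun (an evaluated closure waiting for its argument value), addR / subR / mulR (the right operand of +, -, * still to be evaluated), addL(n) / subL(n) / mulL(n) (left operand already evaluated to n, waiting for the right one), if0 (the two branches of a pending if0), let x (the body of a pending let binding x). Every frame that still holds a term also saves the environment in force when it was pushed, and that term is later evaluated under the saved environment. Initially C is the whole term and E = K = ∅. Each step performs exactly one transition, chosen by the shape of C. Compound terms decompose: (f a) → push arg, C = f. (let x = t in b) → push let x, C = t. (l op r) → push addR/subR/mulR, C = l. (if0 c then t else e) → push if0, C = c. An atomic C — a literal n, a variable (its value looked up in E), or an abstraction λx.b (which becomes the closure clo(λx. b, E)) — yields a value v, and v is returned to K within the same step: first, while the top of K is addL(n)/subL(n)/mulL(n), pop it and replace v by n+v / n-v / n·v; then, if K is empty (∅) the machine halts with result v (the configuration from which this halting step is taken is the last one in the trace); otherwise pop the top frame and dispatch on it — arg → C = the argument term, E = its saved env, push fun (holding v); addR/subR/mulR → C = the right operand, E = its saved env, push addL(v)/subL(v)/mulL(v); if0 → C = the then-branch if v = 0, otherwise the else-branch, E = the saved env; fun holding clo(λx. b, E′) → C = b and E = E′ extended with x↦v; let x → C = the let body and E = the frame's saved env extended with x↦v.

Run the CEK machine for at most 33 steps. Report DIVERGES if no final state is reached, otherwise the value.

t=0: [C=(let u = ((λu. (u + (-3 - -1))) (((λw. -4) 5) - (4 + 4))) in u) | E=∅ | K=∅]
t=1: [C=((λu. (u + (-3 - -1))) (((λw. -4) 5) - (4 + 4))) | E=∅ | K=[let u]]
t=2: [C=(λu. (u + (-3 - -1))) | E=∅ | K=[arg :: let u]]
t=3: [C=(((λw. -4) 5) - (4 + 4)) | E=∅ | K=[fun :: let u]]
t=4: [C=((λw. -4) 5) | E=∅ | K=[subR :: fun :: let u]]
t=5: [C=(λw. -4) | E=∅ | K=[arg :: subR :: fun :: let u]]
t=6: [C=5 | E=∅ | K=[fun :: subR :: fun :: let u]]
t=7: [C=-4 | E={w↦5} | K=[subR :: fun :: let u]]
t=8: [C=(4 + 4) | E=∅ | K=[subL(-4) :: fun :: let u]]
t=9: [C=4 | E=∅ | K=[addR :: subL(-4) :: fun :: let u]]
t=10: [C=4 | E=∅ | K=[addL(4) :: subL(-4) :: fun :: let u]]
t=11: [C=(u + (-3 - -1)) | E={u↦-12} | K=[let u]]
t=12: [C=u | E={u↦-12} | K=[addR :: let u]]
t=13: [C=(-3 - -1) | E={u↦-12} | K=[addL(-12) :: let u]]
t=14: [C=-3 | E={u↦-12} | K=[subR :: addL(-12) :: let u]]
t=15: [C=-1 | E={u↦-12} | K=[subL(-3) :: addL(-12) :: let u]]
t=16: [C=u | E={u↦-14} | K=∅]
→ final value -14

Answer: -14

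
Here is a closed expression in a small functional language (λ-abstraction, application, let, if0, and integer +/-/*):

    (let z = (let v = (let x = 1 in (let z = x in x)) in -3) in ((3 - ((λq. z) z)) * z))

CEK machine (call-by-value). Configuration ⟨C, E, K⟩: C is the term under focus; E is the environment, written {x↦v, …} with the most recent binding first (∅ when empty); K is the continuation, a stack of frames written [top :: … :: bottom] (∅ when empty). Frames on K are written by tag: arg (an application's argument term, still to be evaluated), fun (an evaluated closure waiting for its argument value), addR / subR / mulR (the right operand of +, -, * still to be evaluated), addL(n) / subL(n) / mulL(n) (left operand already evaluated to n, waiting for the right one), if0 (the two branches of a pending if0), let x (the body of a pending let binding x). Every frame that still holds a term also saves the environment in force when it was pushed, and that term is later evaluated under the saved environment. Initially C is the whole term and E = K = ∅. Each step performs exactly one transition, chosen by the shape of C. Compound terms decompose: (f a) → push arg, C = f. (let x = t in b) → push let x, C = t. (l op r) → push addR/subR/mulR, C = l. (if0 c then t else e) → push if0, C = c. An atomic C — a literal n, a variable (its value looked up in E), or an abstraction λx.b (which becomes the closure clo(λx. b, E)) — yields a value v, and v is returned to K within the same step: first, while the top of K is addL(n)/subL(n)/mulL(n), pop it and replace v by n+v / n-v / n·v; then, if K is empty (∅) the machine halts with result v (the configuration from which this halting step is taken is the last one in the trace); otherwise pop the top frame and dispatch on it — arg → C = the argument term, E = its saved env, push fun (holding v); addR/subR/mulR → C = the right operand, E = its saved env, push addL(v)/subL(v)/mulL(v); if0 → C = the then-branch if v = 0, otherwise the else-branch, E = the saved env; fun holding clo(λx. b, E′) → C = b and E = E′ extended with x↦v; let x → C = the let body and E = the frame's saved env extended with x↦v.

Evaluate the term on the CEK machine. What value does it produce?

[0] [C=(let z = (let v = (let x = 1 in (let z = x in x)) in -3) in ((3 - ((λq. z) z)) * z)) | E=∅ | K=∅]
[1] [C=(let v = (let x = 1 in (let z = x in x)) in -3) | E=∅ | K=[let z]]
[2] [C=(let x = 1 in (let z = x in x)) | E=∅ | K=[let v :: let z]]
[3] [C=1 | E=∅ | K=[let x :: let v :: let z]]
[4] [C=(let z = x in x) | E={x↦1} | K=[let v :: let z]]
[5] [C=x | E={x↦1} | K=[let z :: let v :: let z]]
[6] [C=x | E={z↦1, x↦1} | K=[let v :: let z]]
[7] [C=-3 | E={v↦1} | K=[let z]]
[8] [C=((3 - ((λq. z) z)) * z) | E={z↦-3} | K=∅]
[9] [C=(3 - ((λq. z) z)) | E={z↦-3} | K=[mulR]]
[10] [C=3 | E={z↦-3} | K=[subR :: mulR]]
[11] [C=((λq. z) z) | E={z↦-3} | K=[subL(3) :: mulR]]
[12] [C=(λq. z) | E={z↦-3} | K=[arg :: subL(3) :: mulR]]
[13] [C=z | E={z↦-3} | K=[fun :: subL(3) :: mulR]]
[14] [C=z | E={q↦-3, z↦-3} | K=[subL(3) :: mulR]]
[15] [C=z | E={z↦-3} | K=[mulL(6)]]
→ final value -18

Answer: -18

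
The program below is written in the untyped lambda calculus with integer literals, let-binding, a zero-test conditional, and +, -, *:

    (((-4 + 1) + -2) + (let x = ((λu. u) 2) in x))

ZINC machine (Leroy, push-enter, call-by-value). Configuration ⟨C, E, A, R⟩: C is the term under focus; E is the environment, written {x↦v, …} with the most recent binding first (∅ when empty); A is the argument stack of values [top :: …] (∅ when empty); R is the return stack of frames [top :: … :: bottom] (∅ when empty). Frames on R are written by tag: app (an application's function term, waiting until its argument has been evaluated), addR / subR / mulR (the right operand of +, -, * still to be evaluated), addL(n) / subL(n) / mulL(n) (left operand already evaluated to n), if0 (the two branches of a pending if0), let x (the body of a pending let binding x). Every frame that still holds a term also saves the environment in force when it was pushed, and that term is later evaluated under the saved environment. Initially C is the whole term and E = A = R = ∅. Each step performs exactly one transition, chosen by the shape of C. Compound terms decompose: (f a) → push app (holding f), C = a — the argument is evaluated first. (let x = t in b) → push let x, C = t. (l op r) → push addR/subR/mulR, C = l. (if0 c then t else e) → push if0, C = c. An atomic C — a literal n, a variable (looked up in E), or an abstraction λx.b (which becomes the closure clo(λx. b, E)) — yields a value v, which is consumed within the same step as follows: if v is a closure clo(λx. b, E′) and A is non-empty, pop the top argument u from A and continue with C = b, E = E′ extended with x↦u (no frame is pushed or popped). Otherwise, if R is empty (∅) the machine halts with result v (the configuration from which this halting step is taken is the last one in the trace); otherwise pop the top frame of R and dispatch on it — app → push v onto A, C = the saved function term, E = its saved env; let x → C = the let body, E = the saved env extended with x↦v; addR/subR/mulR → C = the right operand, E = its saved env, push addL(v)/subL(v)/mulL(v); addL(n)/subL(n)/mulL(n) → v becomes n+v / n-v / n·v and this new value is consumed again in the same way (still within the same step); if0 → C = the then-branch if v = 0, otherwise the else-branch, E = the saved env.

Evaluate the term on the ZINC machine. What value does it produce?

t=0: ⟨C=(((-4 + 1) + -2) + (let x = ((λu. u) 2) in x)); E=∅; A=∅; R=∅⟩
t=1: ⟨C=((-4 + 1) + -2); E=∅; A=∅; R=[addR]⟩
t=2: ⟨C=(-4 + 1); E=∅; A=∅; R=[addR :: addR]⟩
t=3: ⟨C=-4; E=∅; A=∅; R=[addR :: addR :: addR]⟩
t=4: ⟨C=1; E=∅; A=∅; R=[addL(-4) :: addR :: addR]⟩
t=5: ⟨C=-2; E=∅; A=∅; R=[addL(-3) :: addR]⟩
t=6: ⟨C=(let x = ((λu. u) 2) in x); E=∅; A=∅; R=[addL(-5)]⟩
t=7: ⟨C=((λu. u) 2); E=∅; A=∅; R=[let x :: addL(-5)]⟩
t=8: ⟨C=2; E=∅; A=∅; R=[app :: let x :: addL(-5)]⟩
t=9: ⟨C=(λu. u); E=∅; A=[2]; R=[let x :: addL(-5)]⟩
t=10: ⟨C=u; E={u↦2}; A=∅; R=[let x :: addL(-5)]⟩
t=11: ⟨C=x; E={x↦2}; A=∅; R=[addL(-5)]⟩
→ final value -3

Answer: -3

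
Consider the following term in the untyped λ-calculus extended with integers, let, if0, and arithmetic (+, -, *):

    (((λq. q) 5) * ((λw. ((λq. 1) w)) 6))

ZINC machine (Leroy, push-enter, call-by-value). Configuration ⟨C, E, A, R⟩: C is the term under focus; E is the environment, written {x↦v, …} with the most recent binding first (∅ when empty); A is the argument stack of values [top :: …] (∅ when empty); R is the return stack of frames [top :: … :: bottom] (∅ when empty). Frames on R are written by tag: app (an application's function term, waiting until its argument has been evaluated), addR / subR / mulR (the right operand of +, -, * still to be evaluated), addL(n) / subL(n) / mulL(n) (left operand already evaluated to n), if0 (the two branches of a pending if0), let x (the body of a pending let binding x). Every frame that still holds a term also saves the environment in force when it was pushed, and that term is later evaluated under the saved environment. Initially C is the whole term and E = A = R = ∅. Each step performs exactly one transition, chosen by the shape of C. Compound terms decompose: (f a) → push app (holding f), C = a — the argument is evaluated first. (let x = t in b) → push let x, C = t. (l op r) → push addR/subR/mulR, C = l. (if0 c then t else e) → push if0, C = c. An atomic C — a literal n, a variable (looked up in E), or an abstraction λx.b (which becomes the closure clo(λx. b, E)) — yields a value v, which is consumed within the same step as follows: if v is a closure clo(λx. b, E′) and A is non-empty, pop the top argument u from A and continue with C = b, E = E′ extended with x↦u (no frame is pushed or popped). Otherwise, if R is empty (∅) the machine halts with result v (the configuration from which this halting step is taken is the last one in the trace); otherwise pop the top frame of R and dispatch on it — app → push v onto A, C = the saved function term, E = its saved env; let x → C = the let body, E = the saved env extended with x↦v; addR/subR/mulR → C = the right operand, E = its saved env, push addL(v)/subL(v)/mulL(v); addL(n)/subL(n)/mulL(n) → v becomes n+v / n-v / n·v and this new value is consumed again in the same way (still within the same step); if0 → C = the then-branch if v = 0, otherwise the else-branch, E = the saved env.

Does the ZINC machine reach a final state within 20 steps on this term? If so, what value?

Answer: 5

Derivation:
step 0: <C=(((λq. q) 5) * ((λw. ((λq. 1) w)) 6)), E=∅, A=∅, R=∅>
step 1: <C=((λq. q) 5), E=∅, A=∅, R=[mulR]>
step 2: <C=5, E=∅, A=∅, R=[app :: mulR]>
step 3: <C=(λq. q), E=∅, A=[5], R=[mulR]>
step 4: <C=q, E={q↦5}, A=∅, R=[mulR]>
step 5: <C=((λw. ((λq. 1) w)) 6), E=∅, A=∅, R=[mulL(5)]>
step 6: <C=6, E=∅, A=∅, R=[app :: mulL(5)]>
step 7: <C=(λw. ((λq. 1) w)), E=∅, A=[6], R=[mulL(5)]>
step 8: <C=((λq. 1) w), E={w↦6}, A=∅, R=[mulL(5)]>
step 9: <C=w, E={w↦6}, A=∅, R=[app :: mulL(5)]>
step 10: <C=(λq. 1), E={w↦6}, A=[6], R=[mulL(5)]>
step 11: <C=1, E={q↦6, w↦6}, A=∅, R=[mulL(5)]>
→ final value 5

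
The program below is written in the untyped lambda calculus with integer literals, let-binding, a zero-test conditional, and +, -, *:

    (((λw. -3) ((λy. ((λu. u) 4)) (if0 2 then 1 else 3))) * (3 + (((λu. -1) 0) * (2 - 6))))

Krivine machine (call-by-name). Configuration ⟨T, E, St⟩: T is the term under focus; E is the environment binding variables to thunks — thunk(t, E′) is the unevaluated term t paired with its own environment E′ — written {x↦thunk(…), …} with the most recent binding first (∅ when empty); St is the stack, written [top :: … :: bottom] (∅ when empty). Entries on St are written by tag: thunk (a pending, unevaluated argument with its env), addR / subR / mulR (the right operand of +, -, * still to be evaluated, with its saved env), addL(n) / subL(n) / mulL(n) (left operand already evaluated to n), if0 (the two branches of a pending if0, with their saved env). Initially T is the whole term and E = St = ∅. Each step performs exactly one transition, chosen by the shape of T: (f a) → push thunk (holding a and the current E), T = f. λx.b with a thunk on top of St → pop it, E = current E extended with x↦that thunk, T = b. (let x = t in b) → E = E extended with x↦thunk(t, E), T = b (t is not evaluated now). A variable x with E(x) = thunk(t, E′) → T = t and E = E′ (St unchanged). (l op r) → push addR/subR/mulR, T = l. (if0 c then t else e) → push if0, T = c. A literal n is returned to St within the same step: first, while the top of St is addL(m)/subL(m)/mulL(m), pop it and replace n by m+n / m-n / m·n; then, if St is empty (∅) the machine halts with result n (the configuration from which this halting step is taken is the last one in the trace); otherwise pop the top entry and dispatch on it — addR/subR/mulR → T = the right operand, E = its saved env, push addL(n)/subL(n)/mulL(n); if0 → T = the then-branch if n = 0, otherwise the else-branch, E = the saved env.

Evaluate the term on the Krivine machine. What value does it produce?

t=0: ⟨T=(((λw. -3) ((λy. ((λu. u) 4)) (if0 2 then 1 else 3))) * (3 + (((λu. -1) 0) * (2 - 6)))); E=∅; St=∅⟩
t=1: ⟨T=((λw. -3) ((λy. ((λu. u) 4)) (if0 2 then 1 else 3))); E=∅; St=[mulR]⟩
t=2: ⟨T=(λw. -3); E=∅; St=[thunk :: mulR]⟩
t=3: ⟨T=-3; E={w↦thunk(((λy. ((λu. u) 4)) (if0 2 then 1 else 3)), ∅)}; St=[mulR]⟩
t=4: ⟨T=(3 + (((λu. -1) 0) * (2 - 6))); E=∅; St=[mulL(-3)]⟩
t=5: ⟨T=3; E=∅; St=[addR :: mulL(-3)]⟩
t=6: ⟨T=(((λu. -1) 0) * (2 - 6)); E=∅; St=[addL(3) :: mulL(-3)]⟩
t=7: ⟨T=((λu. -1) 0); E=∅; St=[mulR :: addL(3) :: mulL(-3)]⟩
t=8: ⟨T=(λu. -1); E=∅; St=[thunk :: mulR :: addL(3) :: mulL(-3)]⟩
t=9: ⟨T=-1; E={u↦thunk(0, ∅)}; St=[mulR :: addL(3) :: mulL(-3)]⟩
t=10: ⟨T=(2 - 6); E=∅; St=[mulL(-1) :: addL(3) :: mulL(-3)]⟩
t=11: ⟨T=2; E=∅; St=[subR :: mulL(-1) :: addL(3) :: mulL(-3)]⟩
t=12: ⟨T=6; E=∅; St=[subL(2) :: mulL(-1) :: addL(3) :: mulL(-3)]⟩
→ final value -21

Answer: -21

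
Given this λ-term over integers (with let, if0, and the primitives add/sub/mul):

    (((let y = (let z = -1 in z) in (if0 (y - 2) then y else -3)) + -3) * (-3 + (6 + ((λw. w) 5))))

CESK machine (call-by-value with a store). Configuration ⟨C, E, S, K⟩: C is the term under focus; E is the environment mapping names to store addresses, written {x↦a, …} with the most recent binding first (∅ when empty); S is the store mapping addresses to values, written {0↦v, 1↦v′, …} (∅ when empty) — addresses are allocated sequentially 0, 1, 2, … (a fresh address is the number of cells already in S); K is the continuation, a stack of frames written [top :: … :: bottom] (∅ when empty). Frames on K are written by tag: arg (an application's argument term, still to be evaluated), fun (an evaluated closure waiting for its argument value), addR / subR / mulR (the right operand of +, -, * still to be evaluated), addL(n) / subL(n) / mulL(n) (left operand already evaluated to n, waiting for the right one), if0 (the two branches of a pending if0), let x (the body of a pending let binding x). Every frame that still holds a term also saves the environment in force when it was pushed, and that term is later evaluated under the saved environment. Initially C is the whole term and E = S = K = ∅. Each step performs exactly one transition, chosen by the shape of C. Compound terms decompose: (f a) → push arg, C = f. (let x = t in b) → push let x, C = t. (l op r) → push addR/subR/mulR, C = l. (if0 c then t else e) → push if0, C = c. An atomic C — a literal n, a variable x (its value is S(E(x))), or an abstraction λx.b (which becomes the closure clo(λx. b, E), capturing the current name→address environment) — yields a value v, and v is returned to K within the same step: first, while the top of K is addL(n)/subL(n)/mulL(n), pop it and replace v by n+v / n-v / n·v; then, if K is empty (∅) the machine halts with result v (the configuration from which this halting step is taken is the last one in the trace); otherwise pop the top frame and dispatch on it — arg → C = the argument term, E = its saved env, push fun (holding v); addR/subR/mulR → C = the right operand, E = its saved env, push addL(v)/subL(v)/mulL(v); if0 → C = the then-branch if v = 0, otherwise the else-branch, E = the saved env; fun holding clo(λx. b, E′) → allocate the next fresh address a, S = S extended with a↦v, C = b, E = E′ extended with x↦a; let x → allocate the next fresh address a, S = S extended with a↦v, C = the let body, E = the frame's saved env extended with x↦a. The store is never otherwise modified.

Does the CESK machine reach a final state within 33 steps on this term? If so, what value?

0. <C=(((let y = (let z = -1 in z) in (if0 (y - 2) then y else -3)) + -3) * (-3 + (6 + ((λw. w) 5)))), E=∅, S=∅, K=∅>
1. <C=((let y = (let z = -1 in z) in (if0 (y - 2) then y else -3)) + -3), E=∅, S=∅, K=[mulR]>
2. <C=(let y = (let z = -1 in z) in (if0 (y - 2) then y else -3)), E=∅, S=∅, K=[addR :: mulR]>
3. <C=(let z = -1 in z), E=∅, S=∅, K=[let y :: addR :: mulR]>
4. <C=-1, E=∅, S=∅, K=[let z :: let y :: addR :: mulR]>
5. <C=z, E={z↦0}, S={0↦-1}, K=[let y :: addR :: mulR]>
6. <C=(if0 (y - 2) then y else -3), E={y↦1}, S={0↦-1, 1↦-1}, K=[addR :: mulR]>
7. <C=(y - 2), E={y↦1}, S={0↦-1, 1↦-1}, K=[if0 :: addR :: mulR]>
8. <C=y, E={y↦1}, S={0↦-1, 1↦-1}, K=[subR :: if0 :: addR :: mulR]>
9. <C=2, E={y↦1}, S={0↦-1, 1↦-1}, K=[subL(-1) :: if0 :: addR :: mulR]>
10. <C=-3, E={y↦1}, S={0↦-1, 1↦-1}, K=[addR :: mulR]>
11. <C=-3, E=∅, S={0↦-1, 1↦-1}, K=[addL(-3) :: mulR]>
12. <C=(-3 + (6 + ((λw. w) 5))), E=∅, S={0↦-1, 1↦-1}, K=[mulL(-6)]>
13. <C=-3, E=∅, S={0↦-1, 1↦-1}, K=[addR :: mulL(-6)]>
14. <C=(6 + ((λw. w) 5)), E=∅, S={0↦-1, 1↦-1}, K=[addL(-3) :: mulL(-6)]>
15. <C=6, E=∅, S={0↦-1, 1↦-1}, K=[addR :: addL(-3) :: mulL(-6)]>
16. <C=((λw. w) 5), E=∅, S={0↦-1, 1↦-1}, K=[addL(6) :: addL(-3) :: mulL(-6)]>
17. <C=(λw. w), E=∅, S={0↦-1, 1↦-1}, K=[arg :: addL(6) :: addL(-3) :: mulL(-6)]>
18. <C=5, E=∅, S={0↦-1, 1↦-1}, K=[fun :: addL(6) :: addL(-3) :: mulL(-6)]>
19. <C=w, E={w↦2}, S={0↦-1, 1↦-1, 2↦5}, K=[addL(6) :: addL(-3) :: mulL(-6)]>
→ final value -48

Answer: -48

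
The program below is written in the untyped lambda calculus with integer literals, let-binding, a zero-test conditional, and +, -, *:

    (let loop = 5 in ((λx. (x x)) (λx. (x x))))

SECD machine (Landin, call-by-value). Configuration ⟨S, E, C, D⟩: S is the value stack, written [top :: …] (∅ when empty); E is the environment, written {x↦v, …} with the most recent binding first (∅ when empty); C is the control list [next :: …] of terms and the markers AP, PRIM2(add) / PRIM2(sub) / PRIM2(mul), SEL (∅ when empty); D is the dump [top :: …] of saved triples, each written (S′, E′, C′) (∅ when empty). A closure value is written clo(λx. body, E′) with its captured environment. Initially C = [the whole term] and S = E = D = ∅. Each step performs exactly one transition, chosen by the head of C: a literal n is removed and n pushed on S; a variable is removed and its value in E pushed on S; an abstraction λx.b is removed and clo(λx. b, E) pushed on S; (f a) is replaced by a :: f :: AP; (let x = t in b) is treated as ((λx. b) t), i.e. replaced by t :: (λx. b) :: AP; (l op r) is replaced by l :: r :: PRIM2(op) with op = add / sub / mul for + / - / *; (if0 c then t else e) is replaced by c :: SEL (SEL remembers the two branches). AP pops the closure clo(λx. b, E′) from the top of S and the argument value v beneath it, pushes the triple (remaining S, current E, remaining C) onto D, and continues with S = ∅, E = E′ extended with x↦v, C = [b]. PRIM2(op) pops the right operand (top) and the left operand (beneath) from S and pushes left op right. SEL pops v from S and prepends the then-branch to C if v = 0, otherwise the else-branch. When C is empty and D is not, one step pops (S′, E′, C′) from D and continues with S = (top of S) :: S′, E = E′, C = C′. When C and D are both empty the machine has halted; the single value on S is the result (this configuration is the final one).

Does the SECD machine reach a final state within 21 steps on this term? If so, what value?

Answer: DIVERGES (no final state within 21 steps)

Machine steps:
step 0: <S=∅, E=∅, C=[(let loop = 5 in ((λx. (x x)) (λx. (x x))))], D=∅>
step 1: <S=∅, E=∅, C=[5 :: (λloop. ((λx. (x x)) (λx. (x x)))) :: AP], D=∅>
step 2: <S=[5], E=∅, C=[(λloop. ((λx. (x x)) (λx. (x x)))) :: AP], D=∅>
step 3: <S=[clo(λloop. ((λx. (x x)) (λx. (x x))), ∅) :: 5], E=∅, C=[AP], D=∅>
step 4: <S=∅, E={loop↦5}, C=[((λx. (x x)) (λx. (x x)))], D=[(∅, ∅, ∅)]>
step 5: <S=∅, E={loop↦5}, C=[(λx. (x x)) :: (λx. (x x)) :: AP], D=[(∅, ∅, ∅)]>
step 6: <S=[clo(λx. (x x), {loop↦5})], E={loop↦5}, C=[(λx. (x x)) :: AP], D=[(∅, ∅, ∅)]>
step 7: <S=[clo(λx. (x x), {loop↦5}) :: clo(λx. (x x), {loop↦5})], E={loop↦5}, C=[AP], D=[(∅, ∅, ∅)]>
step 8: <S=∅, E={x↦clo(λx. (x x), {loop↦5}), loop↦5}, C=[(x x)], D=[(∅, {loop↦5}, ∅) :: (∅, ∅, ∅)]>
step 9: <S=∅, E={x↦clo(λx. (x x), {loop↦5}), loop↦5}, C=[x :: x :: AP], D=[(∅, {loop↦5}, ∅) :: (∅, ∅, ∅)]>
step 10: <S=[clo(λx. (x x), {loop↦5})], E={x↦clo(λx. (x x), {loop↦5}), loop↦5}, C=[x :: AP], D=[(∅, {loop↦5}, ∅) :: (∅, ∅, ∅)]>
step 11: <S=[clo(λx. (x x), {loop↦5}) :: clo(λx. (x x), {loop↦5})], E={x↦clo(λx. (x x), {loop↦5}), loop↦5}, C=[AP], D=[(∅, {loop↦5}, ∅) :: (∅, ∅, ∅)]>
step 12: <S=∅, E={x↦clo(λx. (x x), {loop↦5}), loop↦5}, C=[(x x)], D=[(∅, {x↦clo(λx. (x x), {loop↦5}), loop↦5}, ∅) :: (∅, {loop↦5}, ∅) :: (∅, ∅, ∅)]>
step 13: <S=∅, E={x↦clo(λx. (x x), {loop↦5}), loop↦5}, C=[x :: x :: AP], D=[(∅, {x↦clo(λx. (x x), {loop↦5}), loop↦5}, ∅) :: (∅, {loop↦5}, ∅) :: (∅, ∅, ∅)]>
step 14: <S=[clo(λx. (x x), {loop↦5})], E={x↦clo(λx. (x x), {loop↦5}), loop↦5}, C=[x :: AP], D=[(∅, {x↦clo(λx. (x x), {loop↦5}), loop↦5}, ∅) :: (∅, {loop↦5}, ∅) :: (∅, ∅, ∅)]>
step 15: <S=[clo(λx. (x x), {loop↦5}) :: clo(λx. (x x), {loop↦5})], E={x↦clo(λx. (x x), {loop↦5}), loop↦5}, C=[AP], D=[(∅, {x↦clo(λx. (x x), {loop↦5}), loop↦5}, ∅) :: (∅, {loop↦5}, ∅) :: (∅, ∅, ∅)]>
step 16: <S=∅, E={x↦clo(λx. (x x), {loop↦5}), loop↦5}, C=[(x x)], D=[(∅, {x↦clo(λx. (x x), {loop↦5}), loop↦5}, ∅) :: (∅, {x↦clo(λx. (x x), {loop↦5}), loop↦5}, ∅) :: (∅, {loop↦5}, ∅) :: (∅, ∅, ∅)]>
step 17: <S=∅, E={x↦clo(λx. (x x), {loop↦5}), loop↦5}, C=[x :: x :: AP], D=[(∅, {x↦clo(λx. (x x), {loop↦5}), loop↦5}, ∅) :: (∅, {x↦clo(λx. (x x), {loop↦5}), loop↦5}, ∅) :: (∅, {loop↦5}, ∅) :: (∅, ∅, ∅)]>
step 18: <S=[clo(λx. (x x), {loop↦5})], E={x↦clo(λx. (x x), {loop↦5}), loop↦5}, C=[x :: AP], D=[(∅, {x↦clo(λx. (x x), {loop↦5}), loop↦5}, ∅) :: (∅, {x↦clo(λx. (x x), {loop↦5}), loop↦5}, ∅) :: (∅, {loop↦5}, ∅) :: (∅, ∅, ∅)]>
step 19: <S=[clo(λx. (x x), {loop↦5}) :: clo(λx. (x x), {loop↦5})], E={x↦clo(λx. (x x), {loop↦5}), loop↦5}, C=[AP], D=[(∅, {x↦clo(λx. (x x), {loop↦5}), loop↦5}, ∅) :: (∅, {x↦clo(λx. (x x), {loop↦5}), loop↦5}, ∅) :: (∅, {loop↦5}, ∅) :: (∅, ∅, ∅)]>
step 20: <S=∅, E={x↦clo(λx. (x x), {loop↦5}), loop↦5}, C=[(x x)], D=[(∅, {x↦clo(λx. (x x), {loop↦5}), loop↦5}, ∅) :: (∅, {x↦clo(λx. (x x), {loop↦5}), loop↦5}, ∅) :: (∅, {x↦clo(λx. (x x), {loop↦5}), loop↦5}, ∅) :: (∅, {loop↦5}, ∅) :: (∅, ∅, ∅)]>
step 21: <S=∅, E={x↦clo(λx. (x x), {loop↦5}), loop↦5}, C=[x :: x :: AP], D=[(∅, {x↦clo(λx. (x x), {loop↦5}), loop↦5}, ∅) :: (∅, {x↦clo(λx. (x x), {loop↦5}), loop↦5}, ∅) :: (∅, {x↦clo(λx. (x x), {loop↦5}), loop↦5}, ∅) :: (∅, {loop↦5}, ∅) :: (∅, ∅, ∅)]>
→ 21 transitions taken and the configuration is still not final: no result within 21 steps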